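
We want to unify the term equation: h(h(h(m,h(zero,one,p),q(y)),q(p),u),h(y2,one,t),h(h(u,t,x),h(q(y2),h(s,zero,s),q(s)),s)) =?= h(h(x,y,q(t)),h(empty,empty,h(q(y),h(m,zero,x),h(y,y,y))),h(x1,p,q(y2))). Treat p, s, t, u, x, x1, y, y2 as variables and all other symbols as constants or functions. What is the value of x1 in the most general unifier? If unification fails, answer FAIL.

FAIL

Decompose h/3: h(h(m,h(zero,one,p),q(y)),q(p),u) =?= h(x,y,q(t)),  h(y2,one,t) =?= h(empty,empty,h(q(y),h(m,zero,x),h(y,y,y))),  h(h(u,t,x),h(q(y2),h(s,zero,s),q(s)),s) =?= h(x1,p,q(y2)).
Decompose h/3: h(m,h(zero,one,p),q(y)) =?= x,  q(p) =?= y,  u =?= q(t).
Bind x := h(m,h(zero,one,p),q(y)); substituting into the 2 remaining equations that mention x gives: h(y2,one,t) =?= h(empty,empty,h(q(y),h(m,zero,h(m,h(zero,one,p),q(y))),h(y,y,y))),  h(h(u,t,h(m,h(zero,one,p),q(y))),h(q(y2),h(s,zero,s),q(s)),s) =?= h(x1,p,q(y2)).
Bind y := q(p); substituting into the 2 remaining equations that mention y gives: h(y2,one,t) =?= h(empty,empty,h(q(q(p)),h(m,zero,h(m,h(zero,one,p),q(q(p)))),h(q(p),q(p),q(p)))),  h(h(u,t,h(m,h(zero,one,p),q(q(p)))),h(q(y2),h(s,zero,s),q(s)),s) =?= h(x1,p,q(y2)). Substituting into the earlier binding gives x := h(m,h(zero,one,p),q(q(p))).
Bind u := q(t); substituting into the one remaining equation that mentions u gives: h(h(q(t),t,h(m,h(zero,one,p),q(q(p)))),h(q(y2),h(s,zero,s),q(s)),s) =?= h(x1,p,q(y2)).
Decompose h/3: y2 =?= empty,  one =?= empty,  t =?= h(q(q(p)),h(m,zero,h(m,h(zero,one,p),q(q(p)))),h(q(p),q(p),q(p))).
Bind y2 := empty; substituting into the one remaining equation that mentions y2 gives: h(h(q(t),t,h(m,h(zero,one,p),q(q(p)))),h(q(empty),h(s,zero,s),q(s)),s) =?= h(x1,p,q(empty)).
Clash: constants one and empty differ; no unifier exists.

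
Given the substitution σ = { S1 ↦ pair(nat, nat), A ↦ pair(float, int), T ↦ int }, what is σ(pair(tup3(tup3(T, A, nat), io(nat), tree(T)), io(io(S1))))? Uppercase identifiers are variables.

Replace each occurrence of S1 with pair(nat, nat).
Replace each occurrence of A with pair(float, int).
Replace each occurrence of T with int.
Result: pair(tup3(tup3(int, pair(float, int), nat), io(nat), tree(int)), io(io(pair(nat, nat)))).

pair(tup3(tup3(int, pair(float, int), nat), io(nat), tree(int)), io(io(pair(nat, nat))))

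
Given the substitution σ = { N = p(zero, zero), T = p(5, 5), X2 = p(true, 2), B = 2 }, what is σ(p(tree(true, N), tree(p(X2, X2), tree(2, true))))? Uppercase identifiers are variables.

p(tree(true, p(zero, zero)), tree(p(p(true, 2), p(true, 2)), tree(2, true)))

Replace each occurrence of N with p(zero, zero).
Replace each occurrence of X2 with p(true, 2).
Result: p(tree(true, p(zero, zero)), tree(p(p(true, 2), p(true, 2)), tree(2, true))).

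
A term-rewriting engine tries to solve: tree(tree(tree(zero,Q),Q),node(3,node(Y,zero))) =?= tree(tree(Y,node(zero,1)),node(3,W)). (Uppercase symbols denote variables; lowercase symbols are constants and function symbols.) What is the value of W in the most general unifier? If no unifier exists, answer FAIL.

node(tree(zero,node(zero,1)),zero)

Decompose tree/2: tree(tree(zero,Q),Q) =?= tree(Y,node(zero,1)),  node(3,node(Y,zero)) =?= node(3,W).
Decompose tree/2: tree(zero,Q) =?= Y,  Q =?= node(zero,1).
Bind Y := tree(zero,Q); substituting into the one remaining equation that mentions Y gives: node(3,node(tree(zero,Q),zero)) =?= node(3,W).
Bind Q := node(zero,1); substituting into the remaining equation gives: node(3,node(tree(zero,node(zero,1)),zero)) =?= node(3,W). Substituting into the earlier binding gives Y := tree(zero,node(zero,1)).
Decompose node/2: 3 =?= 3,  node(tree(zero,node(zero,1)),zero) =?= W.
Delete trivial equation 3 =?= 3.
Bind W := node(tree(zero,node(zero,1)),zero).
MGU = { Y -> tree(zero,node(zero,1)), Q -> node(zero,1), W -> node(tree(zero,node(zero,1)),zero) }, so W -> node(tree(zero,node(zero,1)),zero).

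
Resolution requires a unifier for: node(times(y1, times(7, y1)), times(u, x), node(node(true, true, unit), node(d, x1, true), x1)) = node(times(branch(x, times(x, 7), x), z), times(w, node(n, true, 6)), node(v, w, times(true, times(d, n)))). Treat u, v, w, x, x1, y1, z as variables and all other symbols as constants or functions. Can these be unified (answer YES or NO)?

Decompose node/3: times(y1, times(7, y1)) = times(branch(x, times(x, 7), x), z),  times(u, x) = times(w, node(n, true, 6)),  node(node(true, true, unit), node(d, x1, true), x1) = node(v, w, times(true, times(d, n))).
Decompose times/2: y1 = branch(x, times(x, 7), x),  times(7, y1) = z.
Bind y1 := branch(x, times(x, 7), x); substituting into the one remaining equation that mentions y1 gives: times(7, branch(x, times(x, 7), x)) = z.
Bind z := times(7, branch(x, times(x, 7), x)); no other remaining equation mentions z.
Decompose times/2: u = w,  x = node(n, true, 6).
Bind u := w; no other remaining equation mentions u.
Bind x := node(n, true, 6); no other remaining equation mentions x. Substituting into the earlier bindings gives y1 := branch(node(n, true, 6), times(node(n, true, 6), 7), node(n, true, 6)), z := times(7, branch(node(n, true, 6), times(node(n, true, 6), 7), node(n, true, 6))).
Decompose node/3: node(true, true, unit) = v,  node(d, x1, true) = w,  x1 = times(true, times(d, n)).
Bind v := node(true, true, unit); no other remaining equation mentions v.
Bind w := node(d, x1, true); no other remaining equation mentions w. Substituting into the earlier binding gives u := node(d, x1, true).
Bind x1 := times(true, times(d, n)). Substituting into the earlier bindings gives u := node(d, times(true, times(d, n)), true), w := node(d, times(true, times(d, n)), true).
No equations remain and no clash or occurs-check failure arose, so a unifier exists.

YES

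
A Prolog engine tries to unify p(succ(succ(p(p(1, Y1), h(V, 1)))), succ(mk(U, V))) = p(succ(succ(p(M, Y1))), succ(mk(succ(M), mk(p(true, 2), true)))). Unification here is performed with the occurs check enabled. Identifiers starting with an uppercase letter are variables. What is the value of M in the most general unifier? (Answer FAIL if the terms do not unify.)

p(1, h(mk(p(true, 2), true), 1))

Decompose p/2: succ(succ(p(p(1, Y1), h(V, 1)))) = succ(succ(p(M, Y1))),  succ(mk(U, V)) = succ(mk(succ(M), mk(p(true, 2), true))).
Decompose succ/1: succ(p(p(1, Y1), h(V, 1))) = succ(p(M, Y1)).
Decompose succ/1: p(p(1, Y1), h(V, 1)) = p(M, Y1).
Decompose p/2: p(1, Y1) = M,  h(V, 1) = Y1.
Bind M := p(1, Y1); substituting into the one remaining equation that mentions M gives: succ(mk(U, V)) = succ(mk(succ(p(1, Y1)), mk(p(true, 2), true))).
Bind Y1 := h(V, 1); substituting into the remaining equation gives: succ(mk(U, V)) = succ(mk(succ(p(1, h(V, 1))), mk(p(true, 2), true))). Substituting into the earlier binding gives M := p(1, h(V, 1)).
Decompose succ/1: mk(U, V) = mk(succ(p(1, h(V, 1))), mk(p(true, 2), true)).
Decompose mk/2: U = succ(p(1, h(V, 1))),  V = mk(p(true, 2), true).
Bind U := succ(p(1, h(V, 1))); no other remaining equation mentions U.
Bind V := mk(p(true, 2), true). Substituting into the earlier bindings gives M := p(1, h(mk(p(true, 2), true), 1)), Y1 := h(mk(p(true, 2), true), 1), U := succ(p(1, h(mk(p(true, 2), true), 1))).
MGU = { M -> p(1, h(mk(p(true, 2), true), 1)), Y1 -> h(mk(p(true, 2), true), 1), U -> succ(p(1, h(mk(p(true, 2), true), 1))), V -> mk(p(true, 2), true) }, so M -> p(1, h(mk(p(true, 2), true), 1)).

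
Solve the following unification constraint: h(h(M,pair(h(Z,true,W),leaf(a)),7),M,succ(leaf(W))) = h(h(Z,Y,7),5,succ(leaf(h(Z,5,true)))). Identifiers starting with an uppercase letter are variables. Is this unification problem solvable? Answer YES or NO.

YES

Decompose h/3: h(M,pair(h(Z,true,W),leaf(a)),7) = h(Z,Y,7),  M = 5,  succ(leaf(W)) = succ(leaf(h(Z,5,true))).
Decompose h/3: M = Z,  pair(h(Z,true,W),leaf(a)) = Y,  7 = 7.
Bind M := Z; substituting into the one remaining equation that mentions M gives: Z = 5.
Bind Y := pair(h(Z,true,W),leaf(a)); no other remaining equation mentions Y.
Delete trivial equation 7 = 7.
Bind Z := 5; substituting into the remaining equation gives: succ(leaf(W)) = succ(leaf(h(5,5,true))). Substituting into the earlier bindings gives M := 5, Y := pair(h(5,true,W),leaf(a)).
Decompose succ/1: leaf(W) = leaf(h(5,5,true)).
Decompose leaf/1: W = h(5,5,true).
Bind W := h(5,5,true). Substituting into the earlier binding gives Y := pair(h(5,true,h(5,5,true)),leaf(a)).
No equations remain and no clash or occurs-check failure arose, so a unifier exists.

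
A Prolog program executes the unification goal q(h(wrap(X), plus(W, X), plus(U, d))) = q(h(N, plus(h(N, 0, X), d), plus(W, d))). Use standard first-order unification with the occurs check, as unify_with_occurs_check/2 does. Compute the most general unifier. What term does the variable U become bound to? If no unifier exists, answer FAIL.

Decompose q/1: h(wrap(X), plus(W, X), plus(U, d)) = h(N, plus(h(N, 0, X), d), plus(W, d)).
Decompose h/3: wrap(X) = N,  plus(W, X) = plus(h(N, 0, X), d),  plus(U, d) = plus(W, d).
Bind N := wrap(X); substituting into the one remaining equation that mentions N gives: plus(W, X) = plus(h(wrap(X), 0, X), d).
Decompose plus/2: W = h(wrap(X), 0, X),  X = d.
Bind W := h(wrap(X), 0, X); substituting into the one remaining equation that mentions W gives: plus(U, d) = plus(h(wrap(X), 0, X), d).
Bind X := d; substituting into the remaining equation gives: plus(U, d) = plus(h(wrap(d), 0, d), d). Substituting into the earlier bindings gives N := wrap(d), W := h(wrap(d), 0, d).
Decompose plus/2: U = h(wrap(d), 0, d),  d = d.
Bind U := h(wrap(d), 0, d); no other remaining equation mentions U.
Delete trivial equation d = d.
MGU = { N = wrap(d), W = h(wrap(d), 0, d), X = d, U = h(wrap(d), 0, d) }, so U = h(wrap(d), 0, d).

h(wrap(d), 0, d)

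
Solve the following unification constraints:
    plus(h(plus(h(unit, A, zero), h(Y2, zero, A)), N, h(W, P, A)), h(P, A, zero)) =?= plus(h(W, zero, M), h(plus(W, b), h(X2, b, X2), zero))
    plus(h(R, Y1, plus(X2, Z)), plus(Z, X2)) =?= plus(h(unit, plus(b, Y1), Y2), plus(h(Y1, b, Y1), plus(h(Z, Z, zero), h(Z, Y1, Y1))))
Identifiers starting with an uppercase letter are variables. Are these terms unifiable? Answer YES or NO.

Decompose plus/2: h(plus(h(unit, A, zero), h(Y2, zero, A)), N, h(W, P, A)) =?= h(W, zero, M),  h(P, A, zero) =?= h(plus(W, b), h(X2, b, X2), zero).
Decompose h/3: plus(h(unit, A, zero), h(Y2, zero, A)) =?= W,  N =?= zero,  h(W, P, A) =?= M.
Bind W := plus(h(unit, A, zero), h(Y2, zero, A)); substituting into the 2 remaining equations that mention W gives: h(plus(h(unit, A, zero), h(Y2, zero, A)), P, A) =?= M,  h(P, A, zero) =?= h(plus(plus(h(unit, A, zero), h(Y2, zero, A)), b), h(X2, b, X2), zero).
Bind N := zero; no other remaining equation mentions N.
Bind M := h(plus(h(unit, A, zero), h(Y2, zero, A)), P, A); no other remaining equation mentions M.
Decompose h/3: P =?= plus(plus(h(unit, A, zero), h(Y2, zero, A)), b),  A =?= h(X2, b, X2),  zero =?= zero.
Bind P := plus(plus(h(unit, A, zero), h(Y2, zero, A)), b); no other remaining equation mentions P. Substituting into the earlier binding gives M := h(plus(h(unit, A, zero), h(Y2, zero, A)), plus(plus(h(unit, A, zero), h(Y2, zero, A)), b), A).
Bind A := h(X2, b, X2); no other remaining equation mentions A. Substituting into the earlier bindings gives W := plus(h(unit, h(X2, b, X2), zero), h(Y2, zero, h(X2, b, X2))), M := h(plus(h(unit, h(X2, b, X2), zero), h(Y2, zero, h(X2, b, X2))), plus(plus(h(unit, h(X2, b, X2), zero), h(Y2, zero, h(X2, b, X2))), b), h(X2, b, X2)), P := plus(plus(h(unit, h(X2, b, X2), zero), h(Y2, zero, h(X2, b, X2))), b).
Delete trivial equation zero =?= zero.
Decompose plus/2: h(R, Y1, plus(X2, Z)) =?= h(unit, plus(b, Y1), Y2),  plus(Z, X2) =?= plus(h(Y1, b, Y1), plus(h(Z, Z, zero), h(Z, Y1, Y1))).
Decompose h/3: R =?= unit,  Y1 =?= plus(b, Y1),  plus(X2, Z) =?= Y2.
Bind R := unit; no other remaining equation mentions R.
Occurs check fails: Y1 occurs in plus(b, Y1); the equation Y1 =?= plus(b, Y1) has no finite solution.

NO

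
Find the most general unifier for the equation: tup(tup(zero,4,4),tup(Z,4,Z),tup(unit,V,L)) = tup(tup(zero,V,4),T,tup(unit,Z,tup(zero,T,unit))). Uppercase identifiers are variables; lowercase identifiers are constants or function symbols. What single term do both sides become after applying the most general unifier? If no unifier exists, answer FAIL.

tup(tup(zero,4,4),tup(4,4,4),tup(unit,4,tup(zero,tup(4,4,4),unit)))

Decompose tup/3: tup(zero,4,4) = tup(zero,V,4),  tup(Z,4,Z) = T,  tup(unit,V,L) = tup(unit,Z,tup(zero,T,unit)).
Decompose tup/3: zero = zero,  4 = V,  4 = 4.
Delete trivial equation zero = zero.
Bind V := 4; substituting into the one remaining equation that mentions V gives: tup(unit,4,L) = tup(unit,Z,tup(zero,T,unit)).
Delete trivial equation 4 = 4.
Bind T := tup(Z,4,Z); substituting into the remaining equation gives: tup(unit,4,L) = tup(unit,Z,tup(zero,tup(Z,4,Z),unit)).
Decompose tup/3: unit = unit,  4 = Z,  L = tup(zero,tup(Z,4,Z),unit).
Delete trivial equation unit = unit.
Bind Z := 4; substituting into the remaining equation gives: L = tup(zero,tup(4,4,4),unit). Substituting into the earlier binding gives T := tup(4,4,4).
Bind L := tup(zero,tup(4,4,4),unit).
Applying the MGU to either side gives tup(tup(zero,4,4),tup(4,4,4),tup(unit,4,tup(zero,tup(4,4,4),unit))).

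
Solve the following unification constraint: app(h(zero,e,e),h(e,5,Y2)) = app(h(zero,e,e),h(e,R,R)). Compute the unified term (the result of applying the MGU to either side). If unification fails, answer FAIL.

Decompose app/2: h(zero,e,e) = h(zero,e,e),  h(e,5,Y2) = h(e,R,R).
Delete trivial equation h(zero,e,e) = h(zero,e,e).
Decompose h/3: e = e,  5 = R,  Y2 = R.
Delete trivial equation e = e.
Bind R := 5; substituting into the remaining equation gives: Y2 = 5.
Bind Y2 := 5.
Applying the MGU to either side gives app(h(zero,e,e),h(e,5,5)).

app(h(zero,e,e),h(e,5,5))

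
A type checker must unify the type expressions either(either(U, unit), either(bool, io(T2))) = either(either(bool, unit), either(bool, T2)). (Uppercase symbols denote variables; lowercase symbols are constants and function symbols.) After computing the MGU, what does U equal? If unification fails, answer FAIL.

FAIL

Decompose either/2: either(U, unit) = either(bool, unit),  either(bool, io(T2)) = either(bool, T2).
Decompose either/2: U = bool,  unit = unit.
Bind U := bool; no other remaining equation mentions U.
Delete trivial equation unit = unit.
Decompose either/2: bool = bool,  io(T2) = T2.
Delete trivial equation bool = bool.
Occurs check fails: T2 occurs in io(T2); the equation T2 = io(T2) has no finite solution.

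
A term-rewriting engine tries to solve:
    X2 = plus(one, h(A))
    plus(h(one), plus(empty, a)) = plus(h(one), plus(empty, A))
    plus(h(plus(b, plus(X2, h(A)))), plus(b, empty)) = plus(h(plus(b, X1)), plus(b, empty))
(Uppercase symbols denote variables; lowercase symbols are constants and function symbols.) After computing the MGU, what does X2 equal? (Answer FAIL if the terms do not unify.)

Bind X2 := plus(one, h(A)); substituting into the one remaining equation that mentions X2 gives: plus(h(plus(b, plus(plus(one, h(A)), h(A)))), plus(b, empty)) = plus(h(plus(b, X1)), plus(b, empty)).
Decompose plus/2: h(one) = h(one),  plus(empty, a) = plus(empty, A).
Delete trivial equation h(one) = h(one).
Decompose plus/2: empty = empty,  a = A.
Delete trivial equation empty = empty.
Bind A := a; substituting into the remaining equation gives: plus(h(plus(b, plus(plus(one, h(a)), h(a)))), plus(b, empty)) = plus(h(plus(b, X1)), plus(b, empty)). Substituting into the earlier binding gives X2 := plus(one, h(a)).
Decompose plus/2: h(plus(b, plus(plus(one, h(a)), h(a)))) = h(plus(b, X1)),  plus(b, empty) = plus(b, empty).
Decompose h/1: plus(b, plus(plus(one, h(a)), h(a))) = plus(b, X1).
Decompose plus/2: b = b,  plus(plus(one, h(a)), h(a)) = X1.
Delete trivial equation b = b.
Bind X1 := plus(plus(one, h(a)), h(a)); no other remaining equation mentions X1.
Delete trivial equation plus(b, empty) = plus(b, empty).
MGU = { X2 := plus(one, h(a)), A := a, X1 := plus(plus(one, h(a)), h(a)) }, so X2 := plus(one, h(a)).

plus(one, h(a))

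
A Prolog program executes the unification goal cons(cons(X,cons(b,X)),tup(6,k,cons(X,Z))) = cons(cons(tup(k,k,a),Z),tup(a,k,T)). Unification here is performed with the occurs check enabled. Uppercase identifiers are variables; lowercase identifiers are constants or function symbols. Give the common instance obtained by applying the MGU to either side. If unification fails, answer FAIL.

FAIL

Decompose cons/2: cons(X,cons(b,X)) = cons(tup(k,k,a),Z),  tup(6,k,cons(X,Z)) = tup(a,k,T).
Decompose cons/2: X = tup(k,k,a),  cons(b,X) = Z.
Bind X := tup(k,k,a); substituting into the remaining equations gives: cons(b,tup(k,k,a)) = Z,  tup(6,k,cons(tup(k,k,a),Z)) = tup(a,k,T).
Bind Z := cons(b,tup(k,k,a)); substituting into the remaining equation gives: tup(6,k,cons(tup(k,k,a),cons(b,tup(k,k,a)))) = tup(a,k,T).
Decompose tup/3: 6 = a,  k = k,  cons(tup(k,k,a),cons(b,tup(k,k,a))) = T.
Clash: constants 6 and a differ; no unifier exists.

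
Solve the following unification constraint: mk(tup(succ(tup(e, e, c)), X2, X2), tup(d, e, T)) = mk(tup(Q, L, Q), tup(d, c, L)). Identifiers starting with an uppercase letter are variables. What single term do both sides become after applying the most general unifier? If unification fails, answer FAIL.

Decompose mk/2: tup(succ(tup(e, e, c)), X2, X2) = tup(Q, L, Q),  tup(d, e, T) = tup(d, c, L).
Decompose tup/3: succ(tup(e, e, c)) = Q,  X2 = L,  X2 = Q.
Bind Q := succ(tup(e, e, c)); substituting into the one remaining equation that mentions Q gives: X2 = succ(tup(e, e, c)).
Bind X2 := L; substituting into the one remaining equation that mentions X2 gives: L = succ(tup(e, e, c)).
Bind L := succ(tup(e, e, c)); substituting into the remaining equation gives: tup(d, e, T) = tup(d, c, succ(tup(e, e, c))). Substituting into the earlier binding gives X2 := succ(tup(e, e, c)).
Decompose tup/3: d = d,  e = c,  T = succ(tup(e, e, c)).
Delete trivial equation d = d.
Clash: constants e and c differ; no unifier exists.

FAIL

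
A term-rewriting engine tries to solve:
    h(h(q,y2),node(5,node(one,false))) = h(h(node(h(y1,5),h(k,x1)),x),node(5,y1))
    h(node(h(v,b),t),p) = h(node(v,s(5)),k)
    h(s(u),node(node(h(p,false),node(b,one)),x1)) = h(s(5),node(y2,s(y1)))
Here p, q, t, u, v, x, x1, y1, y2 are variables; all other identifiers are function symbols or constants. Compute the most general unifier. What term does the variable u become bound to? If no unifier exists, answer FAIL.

FAIL

Decompose h/2: h(q,y2) = h(node(h(y1,5),h(k,x1)),x),  node(5,node(one,false)) = node(5,y1).
Decompose h/2: q = node(h(y1,5),h(k,x1)),  y2 = x.
Bind q := node(h(y1,5),h(k,x1)); no other remaining equation mentions q.
Bind y2 := x; substituting into the one remaining equation that mentions y2 gives: h(s(u),node(node(h(p,false),node(b,one)),x1)) = h(s(5),node(x,s(y1))).
Decompose node/2: 5 = 5,  node(one,false) = y1.
Delete trivial equation 5 = 5.
Bind y1 := node(one,false); substituting into the one remaining equation that mentions y1 gives: h(s(u),node(node(h(p,false),node(b,one)),x1)) = h(s(5),node(x,s(node(one,false)))). Substituting into the earlier binding gives q := node(h(node(one,false),5),h(k,x1)).
Decompose h/2: node(h(v,b),t) = node(v,s(5)),  p = k.
Decompose node/2: h(v,b) = v,  t = s(5).
Occurs check fails: v occurs in h(v,b); the equation v = h(v,b) has no finite solution.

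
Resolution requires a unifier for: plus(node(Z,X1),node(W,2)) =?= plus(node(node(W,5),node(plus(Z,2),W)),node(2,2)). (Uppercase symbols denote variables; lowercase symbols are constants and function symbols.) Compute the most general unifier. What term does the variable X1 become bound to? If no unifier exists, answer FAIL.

Decompose plus/2: node(Z,X1) =?= node(node(W,5),node(plus(Z,2),W)),  node(W,2) =?= node(2,2).
Decompose node/2: Z =?= node(W,5),  X1 =?= node(plus(Z,2),W).
Bind Z := node(W,5); substituting into the one remaining equation that mentions Z gives: X1 =?= node(plus(node(W,5),2),W).
Bind X1 := node(plus(node(W,5),2),W); no other remaining equation mentions X1.
Decompose node/2: W =?= 2,  2 =?= 2.
Bind W := 2; no other remaining equation mentions W. Substituting into the earlier bindings gives Z := node(2,5), X1 := node(plus(node(2,5),2),2).
Delete trivial equation 2 =?= 2.
MGU = { Z := node(2,5), X1 := node(plus(node(2,5),2),2), W := 2 }, so X1 := node(plus(node(2,5),2),2).

node(plus(node(2,5),2),2)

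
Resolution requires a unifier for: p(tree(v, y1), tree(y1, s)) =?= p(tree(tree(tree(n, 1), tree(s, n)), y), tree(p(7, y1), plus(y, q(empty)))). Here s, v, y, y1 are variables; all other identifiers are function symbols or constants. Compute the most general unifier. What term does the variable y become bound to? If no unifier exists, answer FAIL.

Decompose p/2: tree(v, y1) =?= tree(tree(tree(n, 1), tree(s, n)), y),  tree(y1, s) =?= tree(p(7, y1), plus(y, q(empty))).
Decompose tree/2: v =?= tree(tree(n, 1), tree(s, n)),  y1 =?= y.
Bind v := tree(tree(n, 1), tree(s, n)); no other remaining equation mentions v.
Bind y1 := y; substituting into the remaining equation gives: tree(y, s) =?= tree(p(7, y), plus(y, q(empty))).
Decompose tree/2: y =?= p(7, y),  s =?= plus(y, q(empty)).
Occurs check fails: y occurs in p(7, y); the equation y =?= p(7, y) has no finite solution.

FAIL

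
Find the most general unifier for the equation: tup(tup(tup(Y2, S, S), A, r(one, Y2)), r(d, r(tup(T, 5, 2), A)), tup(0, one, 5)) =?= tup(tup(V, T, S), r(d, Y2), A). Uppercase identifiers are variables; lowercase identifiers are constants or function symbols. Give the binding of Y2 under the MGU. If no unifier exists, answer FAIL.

r(tup(tup(0, one, 5), 5, 2), tup(0, one, 5))

Decompose tup/3: tup(tup(Y2, S, S), A, r(one, Y2)) =?= tup(V, T, S),  r(d, r(tup(T, 5, 2), A)) =?= r(d, Y2),  tup(0, one, 5) =?= A.
Decompose tup/3: tup(Y2, S, S) =?= V,  A =?= T,  r(one, Y2) =?= S.
Bind V := tup(Y2, S, S); no other remaining equation mentions V.
Bind A := T; substituting into the 2 remaining equations that mention A gives: r(d, r(tup(T, 5, 2), T)) =?= r(d, Y2),  tup(0, one, 5) =?= T.
Bind S := r(one, Y2); no other remaining equation mentions S. Substituting into the earlier binding gives V := tup(Y2, r(one, Y2), r(one, Y2)).
Decompose r/2: d =?= d,  r(tup(T, 5, 2), T) =?= Y2.
Delete trivial equation d =?= d.
Bind Y2 := r(tup(T, 5, 2), T); no other remaining equation mentions Y2. Substituting into the earlier bindings gives V := tup(r(tup(T, 5, 2), T), r(one, r(tup(T, 5, 2), T)), r(one, r(tup(T, 5, 2), T))), S := r(one, r(tup(T, 5, 2), T)).
Bind T := tup(0, one, 5). Substituting into the earlier bindings gives V := tup(r(tup(tup(0, one, 5), 5, 2), tup(0, one, 5)), r(one, r(tup(tup(0, one, 5), 5, 2), tup(0, one, 5))), r(one, r(tup(tup(0, one, 5), 5, 2), tup(0, one, 5)))), A := tup(0, one, 5), S := r(one, r(tup(tup(0, one, 5), 5, 2), tup(0, one, 5))), Y2 := r(tup(tup(0, one, 5), 5, 2), tup(0, one, 5)).
MGU = { V := tup(r(tup(tup(0, one, 5), 5, 2), tup(0, one, 5)), r(one, r(tup(tup(0, one, 5), 5, 2), tup(0, one, 5))), r(one, r(tup(tup(0, one, 5), 5, 2), tup(0, one, 5)))), A := tup(0, one, 5), S := r(one, r(tup(tup(0, one, 5), 5, 2), tup(0, one, 5))), Y2 := r(tup(tup(0, one, 5), 5, 2), tup(0, one, 5)), T := tup(0, one, 5) }, so Y2 := r(tup(tup(0, one, 5), 5, 2), tup(0, one, 5)).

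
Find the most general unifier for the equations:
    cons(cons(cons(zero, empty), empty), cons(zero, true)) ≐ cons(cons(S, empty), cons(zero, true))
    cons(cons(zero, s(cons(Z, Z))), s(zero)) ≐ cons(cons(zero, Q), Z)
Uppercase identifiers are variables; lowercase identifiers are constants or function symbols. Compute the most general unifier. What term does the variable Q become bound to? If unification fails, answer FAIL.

Decompose cons/2: cons(cons(zero, empty), empty) ≐ cons(S, empty),  cons(zero, true) ≐ cons(zero, true).
Decompose cons/2: cons(zero, empty) ≐ S,  empty ≐ empty.
Bind S := cons(zero, empty); no other remaining equation mentions S.
Delete trivial equation empty ≐ empty.
Delete trivial equation cons(zero, true) ≐ cons(zero, true).
Decompose cons/2: cons(zero, s(cons(Z, Z))) ≐ cons(zero, Q),  s(zero) ≐ Z.
Decompose cons/2: zero ≐ zero,  s(cons(Z, Z)) ≐ Q.
Delete trivial equation zero ≐ zero.
Bind Q := s(cons(Z, Z)); no other remaining equation mentions Q.
Bind Z := s(zero). Substituting into the earlier binding gives Q := s(cons(s(zero), s(zero))).
MGU = { S := cons(zero, empty), Q := s(cons(s(zero), s(zero))), Z := s(zero) }, so Q := s(cons(s(zero), s(zero))).

s(cons(s(zero), s(zero)))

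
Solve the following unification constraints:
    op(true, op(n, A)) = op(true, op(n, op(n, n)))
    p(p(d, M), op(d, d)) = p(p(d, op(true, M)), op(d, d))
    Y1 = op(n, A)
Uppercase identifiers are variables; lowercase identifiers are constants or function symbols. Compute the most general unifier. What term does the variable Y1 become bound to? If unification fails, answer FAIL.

Decompose op/2: true = true,  op(n, A) = op(n, op(n, n)).
Delete trivial equation true = true.
Decompose op/2: n = n,  A = op(n, n).
Delete trivial equation n = n.
Bind A := op(n, n); substituting into the one remaining equation that mentions A gives: Y1 = op(n, op(n, n)).
Decompose p/2: p(d, M) = p(d, op(true, M)),  op(d, d) = op(d, d).
Decompose p/2: d = d,  M = op(true, M).
Delete trivial equation d = d.
Occurs check fails: M occurs in op(true, M); the equation M = op(true, M) has no finite solution.

FAIL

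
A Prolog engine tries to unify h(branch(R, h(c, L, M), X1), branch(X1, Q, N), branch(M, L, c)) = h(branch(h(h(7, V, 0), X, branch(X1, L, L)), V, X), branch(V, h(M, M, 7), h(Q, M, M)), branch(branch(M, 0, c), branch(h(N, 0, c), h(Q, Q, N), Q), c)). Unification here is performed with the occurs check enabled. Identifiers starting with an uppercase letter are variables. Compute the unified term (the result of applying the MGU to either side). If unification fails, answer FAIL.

Decompose h/3: branch(R, h(c, L, M), X1) = branch(h(h(7, V, 0), X, branch(X1, L, L)), V, X),  branch(X1, Q, N) = branch(V, h(M, M, 7), h(Q, M, M)),  branch(M, L, c) = branch(branch(M, 0, c), branch(h(N, 0, c), h(Q, Q, N), Q), c).
Decompose branch/3: R = h(h(7, V, 0), X, branch(X1, L, L)),  h(c, L, M) = V,  X1 = X.
Bind R := h(h(7, V, 0), X, branch(X1, L, L)); no other remaining equation mentions R.
Bind V := h(c, L, M); substituting into the one remaining equation that mentions V gives: branch(X1, Q, N) = branch(h(c, L, M), h(M, M, 7), h(Q, M, M)). Substituting into the earlier binding gives R := h(h(7, h(c, L, M), 0), X, branch(X1, L, L)).
Bind X1 := X; substituting into the one remaining equation that mentions X1 gives: branch(X, Q, N) = branch(h(c, L, M), h(M, M, 7), h(Q, M, M)). Substituting into the earlier binding gives R := h(h(7, h(c, L, M), 0), X, branch(X, L, L)).
Decompose branch/3: X = h(c, L, M),  Q = h(M, M, 7),  N = h(Q, M, M).
Bind X := h(c, L, M); no other remaining equation mentions X. Substituting into the earlier bindings gives R := h(h(7, h(c, L, M), 0), h(c, L, M), branch(h(c, L, M), L, L)), X1 := h(c, L, M).
Bind Q := h(M, M, 7); substituting into the remaining equations gives: N = h(h(M, M, 7), M, M),  branch(M, L, c) = branch(branch(M, 0, c), branch(h(N, 0, c), h(h(M, M, 7), h(M, M, 7), N), h(M, M, 7)), c).
Bind N := h(h(M, M, 7), M, M); substituting into the remaining equation gives: branch(M, L, c) = branch(branch(M, 0, c), branch(h(h(h(M, M, 7), M, M), 0, c), h(h(M, M, 7), h(M, M, 7), h(h(M, M, 7), M, M)), h(M, M, 7)), c).
Decompose branch/3: M = branch(M, 0, c),  L = branch(h(h(h(M, M, 7), M, M), 0, c), h(h(M, M, 7), h(M, M, 7), h(h(M, M, 7), M, M)), h(M, M, 7)),  c = c.
Occurs check fails: M occurs in branch(M, 0, c); the equation M = branch(M, 0, c) has no finite solution.

FAIL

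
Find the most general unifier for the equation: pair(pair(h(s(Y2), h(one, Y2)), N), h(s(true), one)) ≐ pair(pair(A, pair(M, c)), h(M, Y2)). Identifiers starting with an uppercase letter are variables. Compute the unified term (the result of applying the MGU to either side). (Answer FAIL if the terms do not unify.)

Decompose pair/2: pair(h(s(Y2), h(one, Y2)), N) ≐ pair(A, pair(M, c)),  h(s(true), one) ≐ h(M, Y2).
Decompose pair/2: h(s(Y2), h(one, Y2)) ≐ A,  N ≐ pair(M, c).
Bind A := h(s(Y2), h(one, Y2)); no other remaining equation mentions A.
Bind N := pair(M, c); no other remaining equation mentions N.
Decompose h/2: s(true) ≐ M,  one ≐ Y2.
Bind M := s(true); no other remaining equation mentions M. Substituting into the earlier binding gives N := pair(s(true), c).
Bind Y2 := one. Substituting into the earlier binding gives A := h(s(one), h(one, one)).
Applying the MGU to either side gives pair(pair(h(s(one), h(one, one)), pair(s(true), c)), h(s(true), one)).

pair(pair(h(s(one), h(one, one)), pair(s(true), c)), h(s(true), one))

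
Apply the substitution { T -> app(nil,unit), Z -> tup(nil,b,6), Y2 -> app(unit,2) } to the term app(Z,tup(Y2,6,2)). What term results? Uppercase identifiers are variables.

Replace each occurrence of Z with tup(nil,b,6).
Replace each occurrence of Y2 with app(unit,2).
Result: app(tup(nil,b,6),tup(app(unit,2),6,2)).

app(tup(nil,b,6),tup(app(unit,2),6,2))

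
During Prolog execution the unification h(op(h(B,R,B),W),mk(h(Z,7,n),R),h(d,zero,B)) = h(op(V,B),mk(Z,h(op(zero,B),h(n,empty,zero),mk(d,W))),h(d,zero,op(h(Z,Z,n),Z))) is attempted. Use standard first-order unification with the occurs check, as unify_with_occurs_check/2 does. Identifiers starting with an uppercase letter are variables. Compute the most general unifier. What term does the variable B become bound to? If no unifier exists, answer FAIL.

FAIL

Decompose h/3: op(h(B,R,B),W) = op(V,B),  mk(h(Z,7,n),R) = mk(Z,h(op(zero,B),h(n,empty,zero),mk(d,W))),  h(d,zero,B) = h(d,zero,op(h(Z,Z,n),Z)).
Decompose op/2: h(B,R,B) = V,  W = B.
Bind V := h(B,R,B); no other remaining equation mentions V.
Bind W := B; substituting into the one remaining equation that mentions W gives: mk(h(Z,7,n),R) = mk(Z,h(op(zero,B),h(n,empty,zero),mk(d,B))).
Decompose mk/2: h(Z,7,n) = Z,  R = h(op(zero,B),h(n,empty,zero),mk(d,B)).
Occurs check fails: Z occurs in h(Z,7,n); the equation Z = h(Z,7,n) has no finite solution.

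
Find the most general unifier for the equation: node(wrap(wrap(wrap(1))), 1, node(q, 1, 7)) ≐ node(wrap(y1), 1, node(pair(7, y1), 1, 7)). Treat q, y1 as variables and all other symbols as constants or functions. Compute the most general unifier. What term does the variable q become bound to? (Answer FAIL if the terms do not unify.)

Decompose node/3: wrap(wrap(wrap(1))) ≐ wrap(y1),  1 ≐ 1,  node(q, 1, 7) ≐ node(pair(7, y1), 1, 7).
Decompose wrap/1: wrap(wrap(1)) ≐ y1.
Bind y1 := wrap(wrap(1)); substituting into the one remaining equation that mentions y1 gives: node(q, 1, 7) ≐ node(pair(7, wrap(wrap(1))), 1, 7).
Delete trivial equation 1 ≐ 1.
Decompose node/3: q ≐ pair(7, wrap(wrap(1))),  1 ≐ 1,  7 ≐ 7.
Bind q := pair(7, wrap(wrap(1))); no other remaining equation mentions q.
Delete trivial equation 1 ≐ 1.
Delete trivial equation 7 ≐ 7.
MGU = { y1 := wrap(wrap(1)), q := pair(7, wrap(wrap(1))) }, so q := pair(7, wrap(wrap(1))).

pair(7, wrap(wrap(1)))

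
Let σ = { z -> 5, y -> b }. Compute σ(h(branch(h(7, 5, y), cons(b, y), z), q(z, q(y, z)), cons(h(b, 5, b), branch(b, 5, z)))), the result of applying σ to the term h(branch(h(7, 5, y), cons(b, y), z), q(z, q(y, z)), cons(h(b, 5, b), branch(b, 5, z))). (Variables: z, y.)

Replace each occurrence of z with 5.
Replace each occurrence of y with b.
Result: h(branch(h(7, 5, b), cons(b, b), 5), q(5, q(b, 5)), cons(h(b, 5, b), branch(b, 5, 5))).

h(branch(h(7, 5, b), cons(b, b), 5), q(5, q(b, 5)), cons(h(b, 5, b), branch(b, 5, 5)))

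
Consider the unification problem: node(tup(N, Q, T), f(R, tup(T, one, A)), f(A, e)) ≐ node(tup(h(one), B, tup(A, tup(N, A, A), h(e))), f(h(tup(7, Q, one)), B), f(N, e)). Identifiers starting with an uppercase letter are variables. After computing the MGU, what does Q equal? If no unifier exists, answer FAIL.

Decompose node/3: tup(N, Q, T) ≐ tup(h(one), B, tup(A, tup(N, A, A), h(e))),  f(R, tup(T, one, A)) ≐ f(h(tup(7, Q, one)), B),  f(A, e) ≐ f(N, e).
Decompose tup/3: N ≐ h(one),  Q ≐ B,  T ≐ tup(A, tup(N, A, A), h(e)).
Bind N := h(one); substituting into the 2 remaining equations that mention N gives: T ≐ tup(A, tup(h(one), A, A), h(e)),  f(A, e) ≐ f(h(one), e).
Bind Q := B; substituting into the one remaining equation that mentions Q gives: f(R, tup(T, one, A)) ≐ f(h(tup(7, B, one)), B).
Bind T := tup(A, tup(h(one), A, A), h(e)); substituting into the one remaining equation that mentions T gives: f(R, tup(tup(A, tup(h(one), A, A), h(e)), one, A)) ≐ f(h(tup(7, B, one)), B).
Decompose f/2: R ≐ h(tup(7, B, one)),  tup(tup(A, tup(h(one), A, A), h(e)), one, A) ≐ B.
Bind R := h(tup(7, B, one)); no other remaining equation mentions R.
Bind B := tup(tup(A, tup(h(one), A, A), h(e)), one, A); no other remaining equation mentions B. Substituting into the earlier bindings gives Q := tup(tup(A, tup(h(one), A, A), h(e)), one, A), R := h(tup(7, tup(tup(A, tup(h(one), A, A), h(e)), one, A), one)).
Decompose f/2: A ≐ h(one),  e ≐ e.
Bind A := h(one); no other remaining equation mentions A. Substituting into the earlier bindings gives Q := tup(tup(h(one), tup(h(one), h(one), h(one)), h(e)), one, h(one)), T := tup(h(one), tup(h(one), h(one), h(one)), h(e)), R := h(tup(7, tup(tup(h(one), tup(h(one), h(one), h(one)), h(e)), one, h(one)), one)), B := tup(tup(h(one), tup(h(one), h(one), h(one)), h(e)), one, h(one)).
Delete trivial equation e ≐ e.
MGU = { N -> h(one), Q -> tup(tup(h(one), tup(h(one), h(one), h(one)), h(e)), one, h(one)), T -> tup(h(one), tup(h(one), h(one), h(one)), h(e)), R -> h(tup(7, tup(tup(h(one), tup(h(one), h(one), h(one)), h(e)), one, h(one)), one)), B -> tup(tup(h(one), tup(h(one), h(one), h(one)), h(e)), one, h(one)), A -> h(one) }, so Q -> tup(tup(h(one), tup(h(one), h(one), h(one)), h(e)), one, h(one)).

tup(tup(h(one), tup(h(one), h(one), h(one)), h(e)), one, h(one))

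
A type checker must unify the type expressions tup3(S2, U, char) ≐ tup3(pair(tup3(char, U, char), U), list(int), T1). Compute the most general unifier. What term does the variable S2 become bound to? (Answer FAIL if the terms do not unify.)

pair(tup3(char, list(int), char), list(int))

Decompose tup3/3: S2 ≐ pair(tup3(char, U, char), U),  U ≐ list(int),  char ≐ T1.
Bind S2 := pair(tup3(char, U, char), U); no other remaining equation mentions S2.
Bind U := list(int); no other remaining equation mentions U. Substituting into the earlier binding gives S2 := pair(tup3(char, list(int), char), list(int)).
Bind T1 := char.
MGU = { S2 -> pair(tup3(char, list(int), char), list(int)), U -> list(int), T1 -> char }, so S2 -> pair(tup3(char, list(int), char), list(int)).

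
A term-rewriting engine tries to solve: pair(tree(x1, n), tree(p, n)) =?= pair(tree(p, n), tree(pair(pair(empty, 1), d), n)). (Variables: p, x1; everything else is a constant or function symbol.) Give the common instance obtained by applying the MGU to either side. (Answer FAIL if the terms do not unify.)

Decompose pair/2: tree(x1, n) =?= tree(p, n),  tree(p, n) =?= tree(pair(pair(empty, 1), d), n).
Decompose tree/2: x1 =?= p,  n =?= n.
Bind x1 := p; no other remaining equation mentions x1.
Delete trivial equation n =?= n.
Decompose tree/2: p =?= pair(pair(empty, 1), d),  n =?= n.
Bind p := pair(pair(empty, 1), d); no other remaining equation mentions p. Substituting into the earlier binding gives x1 := pair(pair(empty, 1), d).
Delete trivial equation n =?= n.
Applying the MGU to either side gives pair(tree(pair(pair(empty, 1), d), n), tree(pair(pair(empty, 1), d), n)).

pair(tree(pair(pair(empty, 1), d), n), tree(pair(pair(empty, 1), d), n))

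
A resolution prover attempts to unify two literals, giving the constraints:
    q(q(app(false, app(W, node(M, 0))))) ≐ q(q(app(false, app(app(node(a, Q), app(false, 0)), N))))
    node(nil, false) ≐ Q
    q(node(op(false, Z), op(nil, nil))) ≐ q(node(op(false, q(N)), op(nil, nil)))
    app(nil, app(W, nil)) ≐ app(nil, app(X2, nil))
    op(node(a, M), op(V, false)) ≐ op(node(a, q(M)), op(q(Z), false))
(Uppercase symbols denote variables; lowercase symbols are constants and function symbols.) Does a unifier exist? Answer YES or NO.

NO

Decompose q/1: q(app(false, app(W, node(M, 0)))) ≐ q(app(false, app(app(node(a, Q), app(false, 0)), N))).
Decompose q/1: app(false, app(W, node(M, 0))) ≐ app(false, app(app(node(a, Q), app(false, 0)), N)).
Decompose app/2: false ≐ false,  app(W, node(M, 0)) ≐ app(app(node(a, Q), app(false, 0)), N).
Delete trivial equation false ≐ false.
Decompose app/2: W ≐ app(node(a, Q), app(false, 0)),  node(M, 0) ≐ N.
Bind W := app(node(a, Q), app(false, 0)); substituting into the one remaining equation that mentions W gives: app(nil, app(app(node(a, Q), app(false, 0)), nil)) ≐ app(nil, app(X2, nil)).
Bind N := node(M, 0); substituting into the one remaining equation that mentions N gives: q(node(op(false, Z), op(nil, nil))) ≐ q(node(op(false, q(node(M, 0))), op(nil, nil))).
Bind Q := node(nil, false); substituting into the one remaining equation that mentions Q gives: app(nil, app(app(node(a, node(nil, false)), app(false, 0)), nil)) ≐ app(nil, app(X2, nil)). Substituting into the earlier binding gives W := app(node(a, node(nil, false)), app(false, 0)).
Decompose q/1: node(op(false, Z), op(nil, nil)) ≐ node(op(false, q(node(M, 0))), op(nil, nil)).
Decompose node/2: op(false, Z) ≐ op(false, q(node(M, 0))),  op(nil, nil) ≐ op(nil, nil).
Decompose op/2: false ≐ false,  Z ≐ q(node(M, 0)).
Delete trivial equation false ≐ false.
Bind Z := q(node(M, 0)); substituting into the one remaining equation that mentions Z gives: op(node(a, M), op(V, false)) ≐ op(node(a, q(M)), op(q(q(node(M, 0))), false)).
Delete trivial equation op(nil, nil) ≐ op(nil, nil).
Decompose app/2: nil ≐ nil,  app(app(node(a, node(nil, false)), app(false, 0)), nil) ≐ app(X2, nil).
Delete trivial equation nil ≐ nil.
Decompose app/2: app(node(a, node(nil, false)), app(false, 0)) ≐ X2,  nil ≐ nil.
Bind X2 := app(node(a, node(nil, false)), app(false, 0)); no other remaining equation mentions X2.
Delete trivial equation nil ≐ nil.
Decompose op/2: node(a, M) ≐ node(a, q(M)),  op(V, false) ≐ op(q(q(node(M, 0))), false).
Decompose node/2: a ≐ a,  M ≐ q(M).
Delete trivial equation a ≐ a.
Occurs check fails: M occurs in q(M); the equation M ≐ q(M) has no finite solution.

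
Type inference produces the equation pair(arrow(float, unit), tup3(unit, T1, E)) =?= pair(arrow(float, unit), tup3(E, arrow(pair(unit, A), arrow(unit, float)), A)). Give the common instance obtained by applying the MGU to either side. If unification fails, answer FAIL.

Decompose pair/2: arrow(float, unit) =?= arrow(float, unit),  tup3(unit, T1, E) =?= tup3(E, arrow(pair(unit, A), arrow(unit, float)), A).
Delete trivial equation arrow(float, unit) =?= arrow(float, unit).
Decompose tup3/3: unit =?= E,  T1 =?= arrow(pair(unit, A), arrow(unit, float)),  E =?= A.
Bind E := unit; substituting into the one remaining equation that mentions E gives: unit =?= A.
Bind T1 := arrow(pair(unit, A), arrow(unit, float)); no other remaining equation mentions T1.
Bind A := unit. Substituting into the earlier binding gives T1 := arrow(pair(unit, unit), arrow(unit, float)).
Applying the MGU to either side gives pair(arrow(float, unit), tup3(unit, arrow(pair(unit, unit), arrow(unit, float)), unit)).

pair(arrow(float, unit), tup3(unit, arrow(pair(unit, unit), arrow(unit, float)), unit))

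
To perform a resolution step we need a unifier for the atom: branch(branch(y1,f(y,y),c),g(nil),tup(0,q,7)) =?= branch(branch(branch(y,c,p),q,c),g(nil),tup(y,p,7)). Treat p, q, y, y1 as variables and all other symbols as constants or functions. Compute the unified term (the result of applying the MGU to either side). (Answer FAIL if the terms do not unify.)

Decompose branch/3: branch(y1,f(y,y),c) =?= branch(branch(y,c,p),q,c),  g(nil) =?= g(nil),  tup(0,q,7) =?= tup(y,p,7).
Decompose branch/3: y1 =?= branch(y,c,p),  f(y,y) =?= q,  c =?= c.
Bind y1 := branch(y,c,p); no other remaining equation mentions y1.
Bind q := f(y,y); substituting into the one remaining equation that mentions q gives: tup(0,f(y,y),7) =?= tup(y,p,7).
Delete trivial equation c =?= c.
Delete trivial equation g(nil) =?= g(nil).
Decompose tup/3: 0 =?= y,  f(y,y) =?= p,  7 =?= 7.
Bind y := 0; substituting into the one remaining equation that mentions y gives: f(0,0) =?= p. Substituting into the earlier bindings gives y1 := branch(0,c,p), q := f(0,0).
Bind p := f(0,0); no other remaining equation mentions p. Substituting into the earlier binding gives y1 := branch(0,c,f(0,0)).
Delete trivial equation 7 =?= 7.
Applying the MGU to either side gives branch(branch(branch(0,c,f(0,0)),f(0,0),c),g(nil),tup(0,f(0,0),7)).

branch(branch(branch(0,c,f(0,0)),f(0,0),c),g(nil),tup(0,f(0,0),7))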